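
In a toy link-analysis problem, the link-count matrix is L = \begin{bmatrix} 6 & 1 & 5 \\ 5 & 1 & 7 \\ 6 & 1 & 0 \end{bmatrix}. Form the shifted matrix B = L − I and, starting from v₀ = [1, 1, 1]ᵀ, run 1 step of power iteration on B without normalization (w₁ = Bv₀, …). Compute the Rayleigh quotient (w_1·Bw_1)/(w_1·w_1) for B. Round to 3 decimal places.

μ ≈ 8.847

B = L − I has rows (5, 1, 5); (5, 0, 7); (6, 1, -1)
w1 = Bv₀ = (5·1 + 1·1 + 5·1; 5·1 + 0·1 + 7·1; 6·1 + 1·1 + (-1)·1) = (11, 12, 6)
Bw1 = (97, 97, 72)
w1·Bw1 = 2663; w1·w1 = 301; μ ≈ 2663/301 = 8.847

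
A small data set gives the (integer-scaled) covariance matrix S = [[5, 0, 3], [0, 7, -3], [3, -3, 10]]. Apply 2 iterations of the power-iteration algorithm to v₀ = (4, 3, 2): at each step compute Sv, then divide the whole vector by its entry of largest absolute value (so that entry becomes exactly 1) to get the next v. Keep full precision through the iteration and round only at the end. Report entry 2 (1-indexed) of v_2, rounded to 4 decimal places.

0.1369

Sv0 = (26.00000, 15.00000, 23.00000); divide by 26.00000 → v1 = (1.00000, 0.57692, 0.88462)
Sv1 = (7.65385, 1.38462, 10.11538); divide by 10.11538 → v2 = (0.75665, 0.13688, 1.00000)
Requested entry of v2: 36/263 = 0.1369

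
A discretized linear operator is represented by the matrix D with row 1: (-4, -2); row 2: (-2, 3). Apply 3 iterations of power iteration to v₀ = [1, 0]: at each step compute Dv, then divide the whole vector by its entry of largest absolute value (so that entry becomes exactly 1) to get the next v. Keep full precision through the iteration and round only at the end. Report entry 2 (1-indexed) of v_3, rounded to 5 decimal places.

Dv0 = (-4.000000, -2.000000); divide by -4.000000 → v1 = (1.000000, 0.500000)
Dv1 = (-5.000000, -0.500000); divide by -5.000000 → v2 = (1.000000, 0.100000)
Dv2 = (-4.200000, -1.700000); divide by -4.200000 → v3 = (1.000000, 0.404762)
Requested entry of v3: -34/-84 = 0.40476

0.40476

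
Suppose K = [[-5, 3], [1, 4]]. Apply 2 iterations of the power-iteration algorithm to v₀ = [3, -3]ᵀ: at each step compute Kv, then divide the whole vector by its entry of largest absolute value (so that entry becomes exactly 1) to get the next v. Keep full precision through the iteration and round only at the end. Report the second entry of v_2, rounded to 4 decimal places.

-0.6452

Kv0 = (-24.00000, -9.00000); divide by -24.00000 → v1 = (1.00000, 0.37500)
Kv1 = (-3.87500, 2.50000); divide by -3.87500 → v2 = (1.00000, -0.64516)
Requested entry of v2: -60/93 = -0.6452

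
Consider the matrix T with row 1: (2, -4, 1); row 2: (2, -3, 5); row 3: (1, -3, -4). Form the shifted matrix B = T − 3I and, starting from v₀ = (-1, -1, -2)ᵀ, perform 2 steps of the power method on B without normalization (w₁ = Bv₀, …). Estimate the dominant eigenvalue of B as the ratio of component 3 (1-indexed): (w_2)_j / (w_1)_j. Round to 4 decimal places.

B = T − 3I has rows (-1, -4, 1); (2, -6, 5); (1, -3, -7)
w1 = Bv₀ = ((-1)·(-1) + (-4)·(-1) + 1·(-2); 2·(-1) + (-6)·(-1) + 5·(-2); 1·(-1) + (-3)·(-1) + (-7)·(-2)) = (3, -6, 16)
w2 = Bw1 = ((-1)·3 + (-4)·(-6) + 1·16; 2·3 + (-6)·(-6) + 5·16; 1·3 + (-3)·(-6) + (-7)·16) = (37, 122, -91)
Ratio: -91/16 = -5.6875

-5.6875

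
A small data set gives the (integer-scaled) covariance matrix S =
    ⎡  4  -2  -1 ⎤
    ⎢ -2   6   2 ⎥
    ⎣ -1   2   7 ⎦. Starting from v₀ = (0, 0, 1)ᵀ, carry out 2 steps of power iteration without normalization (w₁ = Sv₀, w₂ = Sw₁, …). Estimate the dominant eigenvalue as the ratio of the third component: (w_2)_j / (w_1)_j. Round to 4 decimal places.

w1 = Sv₀ = (-1, 2, 7)
w2 = Sw1 = (-15, 28, 54)
Ratio at component: 54 / 7 = 7.7143

7.7143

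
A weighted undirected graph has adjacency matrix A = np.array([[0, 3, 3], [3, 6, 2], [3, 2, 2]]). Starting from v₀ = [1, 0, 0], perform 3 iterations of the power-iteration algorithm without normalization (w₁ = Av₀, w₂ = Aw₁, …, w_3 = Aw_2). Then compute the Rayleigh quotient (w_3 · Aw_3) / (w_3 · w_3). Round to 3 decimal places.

w1 = Av₀ = (0, 3, 3)
w2 = Aw1 = (18, 24, 12)
w3 = Aw2 = (108, 222, 126)
Aw3 = (1044, 1908, 1020)
w3·Aw3 = 108·1044 + 222·1908 + 126·1020 = 664848; w3·w3 = 108·108 + 222·222 + 126·126 = 76824
λ ≈ 664848/76824 = 8.654

λ ≈ 8.654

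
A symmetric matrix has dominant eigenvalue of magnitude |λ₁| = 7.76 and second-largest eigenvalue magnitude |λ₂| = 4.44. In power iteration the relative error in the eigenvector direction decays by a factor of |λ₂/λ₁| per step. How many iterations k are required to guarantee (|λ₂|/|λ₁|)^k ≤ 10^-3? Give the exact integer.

13

|λ₂/λ₁| = 4.44/7.76 = 0.57216
Need k ≥ ln(10^-3) / ln(0.57216) = -6.9078 / -0.5583 ≈ 12.372
Smallest integer k satisfying the bound: 13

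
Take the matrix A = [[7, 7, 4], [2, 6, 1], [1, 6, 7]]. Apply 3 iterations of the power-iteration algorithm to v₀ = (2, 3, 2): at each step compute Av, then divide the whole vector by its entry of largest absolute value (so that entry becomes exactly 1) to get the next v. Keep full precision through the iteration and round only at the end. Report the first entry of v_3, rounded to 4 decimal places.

Av0 = (43.00000, 24.00000, 34.00000); divide by 43.00000 → v1 = (1.00000, 0.55814, 0.79070)
Av1 = (14.06977, 6.13953, 9.88372); divide by 14.06977 → v2 = (1.00000, 0.43636, 0.70248)
Av2 = (12.86446, 5.32066, 8.53554); divide by 12.86446 → v3 = (1.00000, 0.41359, 0.66350)
Requested entry of v3: 7783/7783 = 1.0000

1.0000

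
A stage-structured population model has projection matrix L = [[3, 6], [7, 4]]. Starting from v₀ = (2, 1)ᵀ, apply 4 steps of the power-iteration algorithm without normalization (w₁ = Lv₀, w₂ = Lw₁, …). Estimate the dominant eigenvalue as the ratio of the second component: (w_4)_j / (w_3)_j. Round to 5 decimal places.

w1 = Lv₀ = (3·2 + 6·1; 7·2 + 4·1) = (12, 18)
w2 = Lw1 = (3·12 + 6·18; 7·12 + 4·18) = (144, 156)
w3 = Lw2 = (1368, 1632)
w4 = Lw3 = (13896, 16104)
Ratio at component: 16104 / 1632 = 9.86765

λ ≈ 9.86765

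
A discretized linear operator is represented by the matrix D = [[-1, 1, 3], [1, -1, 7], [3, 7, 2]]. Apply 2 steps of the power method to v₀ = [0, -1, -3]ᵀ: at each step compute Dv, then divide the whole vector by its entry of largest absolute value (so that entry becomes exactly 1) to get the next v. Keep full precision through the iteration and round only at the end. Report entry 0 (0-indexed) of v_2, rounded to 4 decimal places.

Dv0 = (-10.00000, -20.00000, -13.00000); divide by -20.00000 → v1 = (0.50000, 1.00000, 0.65000)
Dv1 = (2.45000, 4.05000, 9.80000); divide by 9.80000 → v2 = (0.25000, 0.41327, 1.00000)
Requested entry of v2: -49/-196 = 0.2500

0.2500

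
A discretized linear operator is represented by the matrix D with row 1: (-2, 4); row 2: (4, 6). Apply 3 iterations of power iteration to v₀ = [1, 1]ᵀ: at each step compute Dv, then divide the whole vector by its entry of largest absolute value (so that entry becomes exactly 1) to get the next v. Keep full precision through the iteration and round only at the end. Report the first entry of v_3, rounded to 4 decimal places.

0.3623

Dv0 = (2.00000, 10.00000); divide by 10.00000 → v1 = (0.20000, 1.00000)
Dv1 = (3.60000, 6.80000); divide by 6.80000 → v2 = (0.52941, 1.00000)
Dv2 = (2.94118, 8.11765); divide by 8.11765 → v3 = (0.36232, 1.00000)
Requested entry of v3: 200/552 = 0.3623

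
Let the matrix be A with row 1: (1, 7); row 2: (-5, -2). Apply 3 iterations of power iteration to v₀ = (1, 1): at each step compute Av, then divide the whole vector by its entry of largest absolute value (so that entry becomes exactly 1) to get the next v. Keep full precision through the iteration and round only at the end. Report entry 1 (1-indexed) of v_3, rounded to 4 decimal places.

Av0 = (8.00000, -7.00000); divide by 8.00000 → v1 = (1.00000, -0.87500)
Av1 = (-5.12500, -3.25000); divide by -5.12500 → v2 = (1.00000, 0.63415)
Av2 = (5.43902, -6.26829); divide by -6.26829 → v3 = (-0.86770, 1.00000)
Requested entry of v3: -223/257 = -0.8677

-0.8677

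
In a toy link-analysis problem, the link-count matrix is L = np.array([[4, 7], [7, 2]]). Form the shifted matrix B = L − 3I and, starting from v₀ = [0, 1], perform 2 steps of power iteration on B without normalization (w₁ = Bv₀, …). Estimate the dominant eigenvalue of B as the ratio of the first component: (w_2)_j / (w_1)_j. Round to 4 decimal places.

B = L − 3I has rows (1, 7); (7, -1)
w1 = Bv₀ = (1·0 + 7·1; 7·0 + (-1)·1) = (7, -1)
w2 = Bw1 = (1·7 + 7·(-1); 7·7 + (-1)·(-1)) = (0, 50)
Ratio: 0/7 = 0.0000

0.0000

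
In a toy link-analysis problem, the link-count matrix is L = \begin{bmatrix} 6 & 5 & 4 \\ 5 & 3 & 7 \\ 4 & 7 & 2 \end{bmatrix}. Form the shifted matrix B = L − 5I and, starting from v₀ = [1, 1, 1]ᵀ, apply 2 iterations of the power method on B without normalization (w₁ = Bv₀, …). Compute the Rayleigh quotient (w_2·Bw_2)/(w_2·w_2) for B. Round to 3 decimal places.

μ ≈ 9.350

B = L − 5I has rows (1, 5, 4); (5, -2, 7); (4, 7, -3)
w1 = Bv₀ = (1·1 + 5·1 + 4·1; 5·1 + (-2)·1 + 7·1; 4·1 + 7·1 + (-3)·1) = (10, 10, 8)
w2 = Bw1 = (1·10 + 5·10 + 4·8; 5·10 + (-2)·10 + 7·8; 4·10 + 7·10 + (-3)·8) = (92, 86, 86)
Bw2 = (866, 890, 712)
w2·Bw2 = 217444; w2·w2 = 23256; μ ≈ 217444/23256 = 9.350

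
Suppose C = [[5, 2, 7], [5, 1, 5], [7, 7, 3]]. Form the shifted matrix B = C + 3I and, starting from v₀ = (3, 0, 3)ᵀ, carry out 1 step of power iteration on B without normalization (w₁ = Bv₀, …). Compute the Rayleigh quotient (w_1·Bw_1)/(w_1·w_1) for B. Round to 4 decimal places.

μ ≈ 17.3158

B = C + 3I has rows (8, 2, 7); (5, 4, 5); (7, 7, 6)
w1 = Bv₀ = (8·3 + 2·0 + 7·3; 5·3 + 4·0 + 5·3; 7·3 + 7·0 + 6·3) = (45, 30, 39)
Bw1 = (693, 540, 759)
w1·Bw1 = 76986; w1·w1 = 4446; μ ≈ 76986/4446 = 17.3158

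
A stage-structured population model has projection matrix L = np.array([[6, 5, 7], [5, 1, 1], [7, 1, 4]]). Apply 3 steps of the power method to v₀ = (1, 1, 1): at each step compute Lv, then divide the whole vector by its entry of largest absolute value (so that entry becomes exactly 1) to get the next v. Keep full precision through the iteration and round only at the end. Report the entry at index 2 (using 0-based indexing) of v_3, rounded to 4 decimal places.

0.7631

Lv0 = (18.00000, 7.00000, 12.00000); divide by 18.00000 → v1 = (1.00000, 0.38889, 0.66667)
Lv1 = (12.61111, 6.05556, 10.05556); divide by 12.61111 → v2 = (1.00000, 0.48018, 0.79736)
Lv2 = (13.98238, 6.27753, 10.66960); divide by 13.98238 → v3 = (1.00000, 0.44896, 0.76307)
Requested entry of v3: 2422/3174 = 0.7631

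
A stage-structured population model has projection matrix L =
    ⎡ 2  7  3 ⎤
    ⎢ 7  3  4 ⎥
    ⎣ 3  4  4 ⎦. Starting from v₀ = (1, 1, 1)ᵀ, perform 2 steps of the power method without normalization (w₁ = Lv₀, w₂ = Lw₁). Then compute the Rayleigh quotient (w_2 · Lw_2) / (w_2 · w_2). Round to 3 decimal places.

12.448

w1 = Lv₀ = (12, 14, 11)
w2 = Lw1 = (155, 170, 136)
Lw2 = (1908, 2139, 1689)
w2·Lw2 = 155·1908 + 170·2139 + 136·1689 = 889074; w2·w2 = 155·155 + 170·170 + 136·136 = 71421
λ ≈ 889074/71421 = 12.448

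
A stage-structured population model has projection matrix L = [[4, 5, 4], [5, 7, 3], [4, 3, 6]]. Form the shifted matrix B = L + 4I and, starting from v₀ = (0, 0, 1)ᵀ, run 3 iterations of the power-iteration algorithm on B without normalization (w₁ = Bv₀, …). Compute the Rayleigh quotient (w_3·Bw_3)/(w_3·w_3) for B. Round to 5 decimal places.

B = L + 4I has rows (8, 5, 4); (5, 11, 3); (4, 3, 10)
w1 = Bv₀ = (8·0 + 5·0 + 4·1; 5·0 + 11·0 + 3·1; 4·0 + 3·0 + 10·1) = (4, 3, 10)
w2 = Bw1 = (8·4 + 5·3 + 4·10; 5·4 + 11·3 + 3·10; 4·4 + 3·3 + 10·10) = (87, 83, 125)
w3 = Bw2 = (1611, 1723, 1847)
Bw3 = (28891, 32549, 30083)
w3·Bw3 = 158188629; w3·w3 = 8975459; μ ≈ 158188629/8975459 = 17.62457

17.62457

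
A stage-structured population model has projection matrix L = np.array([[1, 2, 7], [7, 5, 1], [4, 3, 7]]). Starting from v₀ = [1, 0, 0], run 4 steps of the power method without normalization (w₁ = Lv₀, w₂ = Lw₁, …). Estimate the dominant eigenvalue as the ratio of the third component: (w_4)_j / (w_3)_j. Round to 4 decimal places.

w1 = Lv₀ = (1, 7, 4)
w2 = Lw1 = (43, 46, 53)
w3 = Lw2 = (506, 584, 681)
w4 = Lw3 = (6441, 7143, 8543)
Ratio at component: 8543 / 681 = 12.5448

λ ≈ 12.5448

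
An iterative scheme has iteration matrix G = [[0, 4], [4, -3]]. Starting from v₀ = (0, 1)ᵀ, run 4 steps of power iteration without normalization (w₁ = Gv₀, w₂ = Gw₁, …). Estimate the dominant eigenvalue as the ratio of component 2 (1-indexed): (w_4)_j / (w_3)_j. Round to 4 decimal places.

λ ≈ -6.2520

w1 = Gv₀ = (4, -3)
w2 = Gw1 = (-12, 25)
w3 = Gw2 = (100, -123)
w4 = Gw3 = (-492, 769)
Ratio at component: 769 / -123 = -6.2520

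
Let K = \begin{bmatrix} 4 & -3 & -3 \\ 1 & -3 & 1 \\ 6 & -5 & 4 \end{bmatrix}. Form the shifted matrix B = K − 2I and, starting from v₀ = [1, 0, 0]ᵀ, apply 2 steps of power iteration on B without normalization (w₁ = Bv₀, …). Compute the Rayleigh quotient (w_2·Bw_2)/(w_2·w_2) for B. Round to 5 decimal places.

B = K − 2I has rows (2, -3, -3); (1, -5, 1); (6, -5, 2)
w1 = Bv₀ = (2·1 + (-3)·0 + (-3)·0; 1·1 + (-5)·0 + 1·0; 6·1 + (-5)·0 + 2·0) = (2, 1, 6)
w2 = Bw1 = (2·2 + (-3)·1 + (-3)·6; 1·2 + (-5)·1 + 1·6; 6·2 + (-5)·1 + 2·6) = (-17, 3, 19)
Bw2 = (-100, -13, -79)
w2·Bw2 = 160; w2·w2 = 659; μ ≈ 160/659 = 0.24279

μ ≈ 0.24279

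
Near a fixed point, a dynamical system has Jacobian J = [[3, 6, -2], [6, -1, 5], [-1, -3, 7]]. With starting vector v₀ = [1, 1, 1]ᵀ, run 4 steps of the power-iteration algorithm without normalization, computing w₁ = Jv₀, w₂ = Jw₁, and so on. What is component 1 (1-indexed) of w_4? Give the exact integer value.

4211

w1 = Jv₀ = (3·1 + 6·1 + (-2)·1; 6·1 + (-1)·1 + 5·1; (-1)·1 + (-3)·1 + 7·1) = (7, 10, 3)
w2 = Jw1 = (3·7 + 6·10 + (-2)·3; 6·7 + (-1)·10 + 5·3; (-1)·7 + (-3)·10 + 7·3) = (75, 47, -16)
w3 = Jw2 = (539, 323, -328)
w4 = Jw3 = (4211, 1271, -3804)
The requested component of w4 is 4211.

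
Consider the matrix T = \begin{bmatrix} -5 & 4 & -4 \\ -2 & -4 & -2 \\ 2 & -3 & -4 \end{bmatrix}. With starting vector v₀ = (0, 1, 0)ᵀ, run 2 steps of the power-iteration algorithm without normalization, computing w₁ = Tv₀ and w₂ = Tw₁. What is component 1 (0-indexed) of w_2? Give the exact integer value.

w1 = Tv₀ = ((-5)·0 + 4·1 + (-4)·0; (-2)·0 + (-4)·1 + (-2)·0; 2·0 + (-3)·1 + (-4)·0) = (4, -4, -3)
w2 = Tw1 = ((-5)·4 + 4·(-4) + (-4)·(-3); (-2)·4 + (-4)·(-4) + (-2)·(-3); 2·4 + (-3)·(-4) + (-4)·(-3)) = (-24, 14, 32)
The requested component of w2 is 14.

14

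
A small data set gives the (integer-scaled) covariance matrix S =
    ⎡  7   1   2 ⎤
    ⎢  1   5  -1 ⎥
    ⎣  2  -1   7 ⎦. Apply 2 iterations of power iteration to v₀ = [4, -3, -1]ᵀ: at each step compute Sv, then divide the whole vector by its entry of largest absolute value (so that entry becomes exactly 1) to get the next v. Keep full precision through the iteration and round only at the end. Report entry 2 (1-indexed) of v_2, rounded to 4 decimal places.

-0.1950

Sv0 = (23.00000, -10.00000, 4.00000); divide by 23.00000 → v1 = (1.00000, -0.43478, 0.17391)
Sv1 = (6.91304, -1.34783, 3.65217); divide by 6.91304 → v2 = (1.00000, -0.19497, 0.52830)
Requested entry of v2: -31/159 = -0.1950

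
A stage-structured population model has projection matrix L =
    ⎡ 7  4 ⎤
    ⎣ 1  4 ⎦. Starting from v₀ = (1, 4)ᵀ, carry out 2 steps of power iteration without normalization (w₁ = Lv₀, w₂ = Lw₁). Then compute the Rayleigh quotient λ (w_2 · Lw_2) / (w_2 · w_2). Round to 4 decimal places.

w1 = Lv₀ = (7·1 + 4·4; 1·1 + 4·4) = (23, 17)
w2 = Lw1 = (7·23 + 4·17; 1·23 + 4·17) = (229, 91)
Lw2 = (1967, 593)
w2·Lw2 = 229·1967 + 91·593 = 504406; w2·w2 = 229·229 + 91·91 = 60722
λ ≈ 504406/60722 = 8.3068

λ ≈ 8.3068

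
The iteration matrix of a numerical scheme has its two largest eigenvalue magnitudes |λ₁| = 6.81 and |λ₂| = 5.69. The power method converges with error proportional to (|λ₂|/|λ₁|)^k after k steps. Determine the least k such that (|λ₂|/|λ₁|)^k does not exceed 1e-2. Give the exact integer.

|λ₂/λ₁| = 5.69/6.81 = 0.83554
Need k ≥ ln(1e-2) / ln(0.83554) = -4.6052 / -0.1797 ≈ 25.630
Smallest integer k satisfying the bound: 26

26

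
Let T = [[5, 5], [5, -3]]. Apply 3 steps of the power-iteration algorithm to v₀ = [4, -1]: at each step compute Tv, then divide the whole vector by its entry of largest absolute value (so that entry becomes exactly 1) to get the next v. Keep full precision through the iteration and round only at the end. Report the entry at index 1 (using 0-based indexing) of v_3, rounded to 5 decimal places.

0.95102

Tv0 = (15.000000, 23.000000); divide by 23.000000 → v1 = (0.652174, 1.000000)
Tv1 = (8.260870, 0.260870); divide by 8.260870 → v2 = (1.000000, 0.031579)
Tv2 = (5.157895, 4.905263); divide by 5.157895 → v3 = (1.000000, 0.951020)
Requested entry of v3: 932/980 = 0.95102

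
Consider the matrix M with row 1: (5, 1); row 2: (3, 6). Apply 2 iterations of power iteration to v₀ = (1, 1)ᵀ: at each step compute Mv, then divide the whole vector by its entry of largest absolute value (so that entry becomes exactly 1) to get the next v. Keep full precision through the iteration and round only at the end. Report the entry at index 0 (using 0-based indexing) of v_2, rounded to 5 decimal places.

0.54167

Mv0 = (6.000000, 9.000000); divide by 9.000000 → v1 = (0.666667, 1.000000)
Mv1 = (4.333333, 8.000000); divide by 8.000000 → v2 = (0.541667, 1.000000)
Requested entry of v2: 39/72 = 0.54167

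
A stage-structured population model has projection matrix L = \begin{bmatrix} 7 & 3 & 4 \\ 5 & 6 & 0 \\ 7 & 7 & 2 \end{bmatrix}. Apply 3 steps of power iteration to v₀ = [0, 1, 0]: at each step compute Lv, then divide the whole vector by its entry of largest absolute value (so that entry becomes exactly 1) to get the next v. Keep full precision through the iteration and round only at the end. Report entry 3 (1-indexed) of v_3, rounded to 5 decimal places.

Lv0 = (3.000000, 6.000000, 7.000000); divide by 7.000000 → v1 = (0.428571, 0.857143, 1.000000)
Lv1 = (9.571429, 7.285714, 11.000000); divide by 11.000000 → v2 = (0.870130, 0.662338, 1.000000)
Lv2 = (12.077922, 8.324675, 12.727273); divide by 12.727273 → v3 = (0.948980, 0.654082, 1.000000)
Requested entry of v3: 980/980 = 1.00000

1.00000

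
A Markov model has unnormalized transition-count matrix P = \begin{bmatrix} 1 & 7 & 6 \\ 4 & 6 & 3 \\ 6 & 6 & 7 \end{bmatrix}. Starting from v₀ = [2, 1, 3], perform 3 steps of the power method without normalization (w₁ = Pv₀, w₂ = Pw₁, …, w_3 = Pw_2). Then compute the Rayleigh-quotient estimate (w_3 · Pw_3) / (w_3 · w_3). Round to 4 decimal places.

15.2610

w1 = Pv₀ = (27, 23, 39)
w2 = Pw1 = (422, 363, 573)
w3 = Pw2 = (6401, 5585, 8721)
Pw3 = (97822, 85277, 132963)
w3·Pw3 = 6401·97822 + 5585·85277 + 8721·132963 = 2262000990; w3·w3 = 6401·6401 + 5585·5585 + 8721·8721 = 148220867
λ ≈ 2262000990/148220867 = 15.2610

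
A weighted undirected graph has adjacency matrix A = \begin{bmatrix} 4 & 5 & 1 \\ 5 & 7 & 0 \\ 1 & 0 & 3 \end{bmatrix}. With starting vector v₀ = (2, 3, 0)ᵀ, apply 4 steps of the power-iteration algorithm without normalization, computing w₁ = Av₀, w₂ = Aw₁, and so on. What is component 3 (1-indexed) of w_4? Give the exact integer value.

3693

w1 = Av₀ = (23, 31, 2)
w2 = Aw1 = (249, 332, 29)
w3 = Aw2 = (2685, 3569, 336)
w4 = Aw3 = (28921, 38408, 3693)
The requested component of w4 is 3693.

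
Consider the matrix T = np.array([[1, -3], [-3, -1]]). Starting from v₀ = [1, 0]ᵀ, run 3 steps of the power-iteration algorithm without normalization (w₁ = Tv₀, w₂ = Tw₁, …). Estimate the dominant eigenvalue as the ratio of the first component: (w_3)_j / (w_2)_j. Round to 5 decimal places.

w1 = Tv₀ = (1·1 + (-3)·0; (-3)·1 + (-1)·0) = (1, -3)
w2 = Tw1 = (1·1 + (-3)·(-3); (-3)·1 + (-1)·(-3)) = (10, 0)
w3 = Tw2 = (10, -30)
Ratio at component: 10 / 10 = 1.00000

λ ≈ 1.00000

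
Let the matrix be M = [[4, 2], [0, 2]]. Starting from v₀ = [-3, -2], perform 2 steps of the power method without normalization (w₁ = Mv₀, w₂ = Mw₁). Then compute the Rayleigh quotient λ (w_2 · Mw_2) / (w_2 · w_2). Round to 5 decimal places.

λ ≈ 4.19512

w1 = Mv₀ = (-16, -4)
w2 = Mw1 = (-72, -8)
Mw2 = (-304, -16)
w2·Mw2 = (-72)·(-304) + (-8)·(-16) = 22016; w2·w2 = (-72)·(-72) + (-8)·(-8) = 5248
λ ≈ 22016/5248 = 4.19512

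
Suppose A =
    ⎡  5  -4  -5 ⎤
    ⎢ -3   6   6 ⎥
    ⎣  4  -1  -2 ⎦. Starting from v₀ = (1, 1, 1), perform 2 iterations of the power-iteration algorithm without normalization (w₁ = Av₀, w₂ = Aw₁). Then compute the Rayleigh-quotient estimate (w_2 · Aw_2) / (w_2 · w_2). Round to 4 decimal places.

λ ≈ 7.0197

w1 = Av₀ = (5·1 + (-4)·1 + (-5)·1; (-3)·1 + 6·1 + 6·1; 4·1 + (-1)·1 + (-2)·1) = (-4, 9, 1)
w2 = Aw1 = (5·(-4) + (-4)·9 + (-5)·1; (-3)·(-4) + 6·9 + 6·1; 4·(-4) + (-1)·9 + (-2)·1) = (-61, 72, -27)
Aw2 = (-458, 453, -262)
w2·Aw2 = (-61)·(-458) + 72·453 + (-27)·(-262) = 67628; w2·w2 = (-61)·(-61) + 72·72 + (-27)·(-27) = 9634
λ ≈ 67628/9634 = 7.0197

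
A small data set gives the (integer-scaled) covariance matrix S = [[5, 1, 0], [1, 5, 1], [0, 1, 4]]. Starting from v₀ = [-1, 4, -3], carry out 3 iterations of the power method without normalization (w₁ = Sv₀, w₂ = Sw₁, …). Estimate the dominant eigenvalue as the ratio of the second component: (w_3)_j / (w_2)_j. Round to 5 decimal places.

4.92958

w1 = Sv₀ = (-1, 16, -8)
w2 = Sw1 = (11, 71, -16)
w3 = Sw2 = (126, 350, 7)
Ratio at component: 350 / 71 = 4.92958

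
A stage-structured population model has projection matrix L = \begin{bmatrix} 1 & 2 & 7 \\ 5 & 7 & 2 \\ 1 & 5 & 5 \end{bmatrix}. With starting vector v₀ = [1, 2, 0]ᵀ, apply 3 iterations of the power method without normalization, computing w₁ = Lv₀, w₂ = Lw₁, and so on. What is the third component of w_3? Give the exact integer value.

w1 = Lv₀ = (1·1 + 2·2 + 7·0; 5·1 + 7·2 + 2·0; 1·1 + 5·2 + 5·0) = (5, 19, 11)
w2 = Lw1 = (1·5 + 2·19 + 7·11; 5·5 + 7·19 + 2·11; 1·5 + 5·19 + 5·11) = (120, 180, 155)
w3 = Lw2 = (1565, 2170, 1795)
The requested component of w3 is 1795.

1795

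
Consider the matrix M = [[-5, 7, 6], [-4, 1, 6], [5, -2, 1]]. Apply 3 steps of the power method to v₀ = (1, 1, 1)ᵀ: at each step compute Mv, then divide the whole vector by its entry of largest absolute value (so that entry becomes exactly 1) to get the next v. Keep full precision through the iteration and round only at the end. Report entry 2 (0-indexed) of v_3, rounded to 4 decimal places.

Mv0 = (8.00000, 3.00000, 4.00000); divide by 8.00000 → v1 = (1.00000, 0.37500, 0.50000)
Mv1 = (0.62500, -0.62500, 4.75000); divide by 4.75000 → v2 = (0.13158, -0.13158, 1.00000)
Mv2 = (4.42105, 5.34211, 1.92105); divide by 5.34211 → v3 = (0.82759, 1.00000, 0.35961)
Requested entry of v3: 73/203 = 0.3596

0.3596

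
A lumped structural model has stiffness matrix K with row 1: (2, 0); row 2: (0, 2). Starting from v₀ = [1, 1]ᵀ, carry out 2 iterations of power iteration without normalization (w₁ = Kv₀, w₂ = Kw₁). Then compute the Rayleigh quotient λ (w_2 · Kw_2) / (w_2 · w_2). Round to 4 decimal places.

2.0000

w1 = Kv₀ = (2·1 + 0·1; 0·1 + 2·1) = (2, 2)
w2 = Kw1 = (2·2 + 0·2; 0·2 + 2·2) = (4, 4)
Kw2 = (8, 8)
w2·Kw2 = 4·8 + 4·8 = 64; w2·w2 = 4·4 + 4·4 = 32
λ ≈ 64/32 = 2.0000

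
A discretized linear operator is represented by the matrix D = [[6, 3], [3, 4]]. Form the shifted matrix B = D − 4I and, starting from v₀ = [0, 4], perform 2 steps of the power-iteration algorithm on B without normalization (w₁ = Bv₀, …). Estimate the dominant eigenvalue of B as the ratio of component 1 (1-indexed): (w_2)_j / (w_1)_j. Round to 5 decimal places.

μ ≈ 2.00000

B = D − 4I has rows (2, 3); (3, 0)
w1 = Bv₀ = (2·0 + 3·4; 3·0 + 0·4) = (12, 0)
w2 = Bw1 = (2·12 + 3·0; 3·12 + 0·0) = (24, 36)
Ratio: 24/12 = 2.00000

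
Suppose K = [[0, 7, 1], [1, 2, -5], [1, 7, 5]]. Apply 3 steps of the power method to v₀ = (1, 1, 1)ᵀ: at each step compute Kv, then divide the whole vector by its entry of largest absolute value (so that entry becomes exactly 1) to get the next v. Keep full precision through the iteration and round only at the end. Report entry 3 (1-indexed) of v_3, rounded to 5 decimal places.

0.31818

Kv0 = (8.000000, -2.000000, 13.000000); divide by 13.000000 → v1 = (0.615385, -0.153846, 1.000000)
Kv1 = (-0.076923, -4.692308, 4.538462); divide by -4.692308 → v2 = (0.016393, 1.000000, -0.967213)
Kv2 = (6.032787, 6.852459, 2.180328); divide by 6.852459 → v3 = (0.880383, 1.000000, 0.318182)
Requested entry of v3: -133/-418 = 0.31818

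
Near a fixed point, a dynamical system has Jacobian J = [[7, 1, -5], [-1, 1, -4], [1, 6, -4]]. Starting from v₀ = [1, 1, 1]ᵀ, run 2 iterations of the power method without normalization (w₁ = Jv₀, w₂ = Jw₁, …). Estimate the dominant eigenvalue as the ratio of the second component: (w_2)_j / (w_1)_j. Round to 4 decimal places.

w1 = Jv₀ = (3, -4, 3)
w2 = Jw1 = (2, -19, -33)
Ratio at component: -19 / -4 = 4.7500

4.7500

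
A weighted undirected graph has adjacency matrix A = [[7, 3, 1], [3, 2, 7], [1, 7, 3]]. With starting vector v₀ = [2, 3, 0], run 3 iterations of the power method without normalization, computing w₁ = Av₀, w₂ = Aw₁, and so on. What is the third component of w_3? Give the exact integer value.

2526

w1 = Av₀ = (7·2 + 3·3 + 1·0; 3·2 + 2·3 + 7·0; 1·2 + 7·3 + 3·0) = (23, 12, 23)
w2 = Aw1 = (7·23 + 3·12 + 1·23; 3·23 + 2·12 + 7·23; 1·23 + 7·12 + 3·23) = (220, 254, 176)
w3 = Aw2 = (2478, 2400, 2526)
The requested component of w3 is 2526.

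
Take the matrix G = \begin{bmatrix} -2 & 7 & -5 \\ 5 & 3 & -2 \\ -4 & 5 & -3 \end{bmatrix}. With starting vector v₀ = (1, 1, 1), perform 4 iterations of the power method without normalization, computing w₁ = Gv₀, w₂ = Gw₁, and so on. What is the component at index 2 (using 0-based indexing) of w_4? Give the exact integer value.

w1 = Gv₀ = ((-2)·1 + 7·1 + (-5)·1; 5·1 + 3·1 + (-2)·1; (-4)·1 + 5·1 + (-3)·1) = (0, 6, -2)
w2 = Gw1 = ((-2)·0 + 7·6 + (-5)·(-2); 5·0 + 3·6 + (-2)·(-2); (-4)·0 + 5·6 + (-3)·(-2)) = (52, 22, 36)
w3 = Gw2 = (-130, 254, -206)
w4 = Gw3 = (3068, 524, 2408)
The requested component of w4 is 2408.

2408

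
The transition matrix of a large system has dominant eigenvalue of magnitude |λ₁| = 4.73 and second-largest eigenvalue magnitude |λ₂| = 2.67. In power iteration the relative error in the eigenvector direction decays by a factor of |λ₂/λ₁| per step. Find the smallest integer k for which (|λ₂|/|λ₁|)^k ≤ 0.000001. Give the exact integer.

|λ₂/λ₁| = 2.67/4.73 = 0.56448
Need k ≥ ln(0.000001) / ln(0.56448) = -13.8155 / -0.5718 ≈ 24.159
Smallest integer k satisfying the bound: 25

25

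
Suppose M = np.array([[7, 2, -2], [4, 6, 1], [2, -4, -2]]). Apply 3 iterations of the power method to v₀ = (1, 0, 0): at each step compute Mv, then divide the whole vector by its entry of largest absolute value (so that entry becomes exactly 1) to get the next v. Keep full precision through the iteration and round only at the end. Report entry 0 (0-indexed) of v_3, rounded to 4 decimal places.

0.9264

Mv0 = (7.00000, 4.00000, 2.00000); divide by 7.00000 → v1 = (1.00000, 0.57143, 0.28571)
Mv1 = (7.57143, 7.71429, -0.85714); divide by 7.71429 → v2 = (0.98148, 1.00000, -0.11111)
Mv2 = (9.09259, 9.81481, -1.81481); divide by 9.81481 → v3 = (0.92642, 1.00000, -0.18491)
Requested entry of v3: 491/530 = 0.9264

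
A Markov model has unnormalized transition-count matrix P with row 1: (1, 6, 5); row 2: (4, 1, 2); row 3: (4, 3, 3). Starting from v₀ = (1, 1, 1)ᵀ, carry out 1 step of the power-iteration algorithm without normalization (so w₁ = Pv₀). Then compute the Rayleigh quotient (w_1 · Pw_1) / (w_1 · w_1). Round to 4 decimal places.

λ ≈ 9.4300

w1 = Pv₀ = (1·1 + 6·1 + 5·1; 4·1 + 1·1 + 2·1; 4·1 + 3·1 + 3·1) = (12, 7, 10)
Pw1 = (104, 75, 99)
w1·Pw1 = 12·104 + 7·75 + 10·99 = 2763; w1·w1 = 12·12 + 7·7 + 10·10 = 293
λ ≈ 2763/293 = 9.4300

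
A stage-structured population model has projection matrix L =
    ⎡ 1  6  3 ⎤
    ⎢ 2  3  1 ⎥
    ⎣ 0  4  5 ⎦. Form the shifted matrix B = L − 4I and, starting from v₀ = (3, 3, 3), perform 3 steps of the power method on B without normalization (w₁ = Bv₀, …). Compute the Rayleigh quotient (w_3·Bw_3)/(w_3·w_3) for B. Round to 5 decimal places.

μ ≈ 0.94409

B = L − 4I has rows (-3, 6, 3); (2, -1, 1); (0, 4, 1)
w1 = Bv₀ = ((-3)·3 + 6·3 + 3·3; 2·3 + (-1)·3 + 1·3; 0·3 + 4·3 + 1·3) = (18, 6, 15)
w2 = Bw1 = ((-3)·18 + 6·6 + 3·15; 2·18 + (-1)·6 + 1·15; 0·18 + 4·6 + 1·15) = (27, 45, 39)
w3 = Bw2 = (306, 48, 219)
Bw3 = (27, 783, 411)
w3·Bw3 = 135855; w3·w3 = 143901; μ ≈ 135855/143901 = 0.94409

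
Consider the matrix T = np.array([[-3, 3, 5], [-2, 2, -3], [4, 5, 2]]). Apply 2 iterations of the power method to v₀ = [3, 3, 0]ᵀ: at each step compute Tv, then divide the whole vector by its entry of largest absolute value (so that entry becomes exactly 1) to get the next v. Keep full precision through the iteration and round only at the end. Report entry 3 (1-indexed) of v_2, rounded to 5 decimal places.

Tv0 = (0.000000, 0.000000, 27.000000); divide by 27.000000 → v1 = (0.000000, 0.000000, 1.000000)
Tv1 = (5.000000, -3.000000, 2.000000); divide by 5.000000 → v2 = (1.000000, -0.600000, 0.400000)
Requested entry of v2: 54/135 = 0.40000

0.40000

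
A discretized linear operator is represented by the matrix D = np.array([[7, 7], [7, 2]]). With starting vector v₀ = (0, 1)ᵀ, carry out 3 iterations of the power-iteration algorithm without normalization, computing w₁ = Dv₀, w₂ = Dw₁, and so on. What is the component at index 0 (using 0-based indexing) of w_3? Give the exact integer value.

w1 = Dv₀ = (7·0 + 7·1; 7·0 + 2·1) = (7, 2)
w2 = Dw1 = (7·7 + 7·2; 7·7 + 2·2) = (63, 53)
w3 = Dw2 = (812, 547)
The requested component of w3 is 812.

812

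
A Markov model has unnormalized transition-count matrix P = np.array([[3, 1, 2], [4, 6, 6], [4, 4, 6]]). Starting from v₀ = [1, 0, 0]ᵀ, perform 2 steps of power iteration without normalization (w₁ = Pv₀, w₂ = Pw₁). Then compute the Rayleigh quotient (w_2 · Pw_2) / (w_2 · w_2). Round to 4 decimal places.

λ ≈ 12.3349

w1 = Pv₀ = (3, 4, 4)
w2 = Pw1 = (21, 60, 52)
Pw2 = (227, 756, 636)
w2·Pw2 = 21·227 + 60·756 + 52·636 = 83199; w2·w2 = 21·21 + 60·60 + 52·52 = 6745
λ ≈ 83199/6745 = 12.3349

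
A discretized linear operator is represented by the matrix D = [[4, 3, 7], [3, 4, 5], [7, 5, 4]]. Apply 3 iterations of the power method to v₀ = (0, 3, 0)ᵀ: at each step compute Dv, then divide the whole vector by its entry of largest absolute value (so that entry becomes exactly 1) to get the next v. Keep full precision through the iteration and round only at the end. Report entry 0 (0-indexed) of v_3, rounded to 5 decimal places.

Dv0 = (9.000000, 12.000000, 15.000000); divide by 15.000000 → v1 = (0.600000, 0.800000, 1.000000)
Dv1 = (11.800000, 10.000000, 12.200000); divide by 12.200000 → v2 = (0.967213, 0.819672, 1.000000)
Dv2 = (13.327869, 11.180328, 14.868852); divide by 14.868852 → v3 = (0.896362, 0.751929, 1.000000)
Requested entry of v3: 2439/2721 = 0.89636

0.89636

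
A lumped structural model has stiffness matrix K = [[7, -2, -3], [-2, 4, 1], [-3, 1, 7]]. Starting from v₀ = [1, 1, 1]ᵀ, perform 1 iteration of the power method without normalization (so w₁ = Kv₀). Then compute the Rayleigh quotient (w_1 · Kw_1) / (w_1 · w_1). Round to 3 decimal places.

w1 = Kv₀ = (2, 3, 5)
Kw1 = (-7, 13, 32)
w1·Kw1 = 2·(-7) + 3·13 + 5·32 = 185; w1·w1 = 2·2 + 3·3 + 5·5 = 38
λ ≈ 185/38 = 4.868

4.868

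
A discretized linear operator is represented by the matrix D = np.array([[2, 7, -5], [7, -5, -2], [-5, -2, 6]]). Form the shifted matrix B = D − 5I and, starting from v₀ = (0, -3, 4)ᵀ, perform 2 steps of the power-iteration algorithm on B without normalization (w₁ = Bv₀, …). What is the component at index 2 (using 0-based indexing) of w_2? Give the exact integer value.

B = D − 5I has rows (-3, 7, -5); (7, -10, -2); (-5, -2, 1)
w1 = Bv₀ = ((-3)·0 + 7·(-3) + (-5)·4; 7·0 + (-10)·(-3) + (-2)·4; (-5)·0 + (-2)·(-3) + 1·4) = (-41, 22, 10)
w2 = Bw1 = ((-3)·(-41) + 7·22 + (-5)·10; 7·(-41) + (-10)·22 + (-2)·10; (-5)·(-41) + (-2)·22 + 1·10) = (227, -527, 171)
Requested component of w2: 171

171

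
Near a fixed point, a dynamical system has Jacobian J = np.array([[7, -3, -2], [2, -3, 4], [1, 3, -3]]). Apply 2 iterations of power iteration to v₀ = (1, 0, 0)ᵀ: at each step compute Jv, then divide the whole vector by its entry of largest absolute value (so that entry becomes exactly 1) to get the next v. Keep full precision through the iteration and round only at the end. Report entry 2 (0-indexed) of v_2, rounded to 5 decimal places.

Jv0 = (7.000000, 2.000000, 1.000000); divide by 7.000000 → v1 = (1.000000, 0.285714, 0.142857)
Jv1 = (5.857143, 1.714286, 1.428571); divide by 5.857143 → v2 = (1.000000, 0.292683, 0.243902)
Requested entry of v2: 10/41 = 0.24390

0.24390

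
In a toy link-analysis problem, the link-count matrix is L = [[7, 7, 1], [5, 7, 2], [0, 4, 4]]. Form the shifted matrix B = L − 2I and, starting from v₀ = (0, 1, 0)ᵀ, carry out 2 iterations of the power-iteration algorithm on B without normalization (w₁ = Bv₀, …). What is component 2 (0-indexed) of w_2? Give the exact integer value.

28

B = L − 2I has rows (5, 7, 1); (5, 5, 2); (0, 4, 2)
w1 = Bv₀ = (5·0 + 7·1 + 1·0; 5·0 + 5·1 + 2·0; 0·0 + 4·1 + 2·0) = (7, 5, 4)
w2 = Bw1 = (5·7 + 7·5 + 1·4; 5·7 + 5·5 + 2·4; 0·7 + 4·5 + 2·4) = (74, 68, 28)
Requested component of w2: 28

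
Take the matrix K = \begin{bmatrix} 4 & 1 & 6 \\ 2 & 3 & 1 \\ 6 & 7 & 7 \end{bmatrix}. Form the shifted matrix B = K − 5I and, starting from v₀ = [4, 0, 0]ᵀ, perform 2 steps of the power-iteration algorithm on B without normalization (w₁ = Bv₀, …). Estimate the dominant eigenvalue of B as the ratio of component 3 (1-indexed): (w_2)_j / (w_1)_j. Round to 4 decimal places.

B = K − 5I has rows (-1, 1, 6); (2, -2, 1); (6, 7, 2)
w1 = Bv₀ = (-4, 8, 24)
w2 = Bw1 = (156, 0, 80)
Ratio: 80/24 = 3.3333

3.3333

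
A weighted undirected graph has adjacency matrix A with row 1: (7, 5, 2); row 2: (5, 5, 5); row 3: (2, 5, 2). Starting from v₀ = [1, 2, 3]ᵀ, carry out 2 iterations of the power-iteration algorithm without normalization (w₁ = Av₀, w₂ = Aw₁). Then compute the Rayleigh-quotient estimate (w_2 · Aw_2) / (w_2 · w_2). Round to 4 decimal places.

λ ≈ 13.1823

w1 = Av₀ = (7·1 + 5·2 + 2·3; 5·1 + 5·2 + 5·3; 2·1 + 5·2 + 2·3) = (23, 30, 18)
w2 = Aw1 = (7·23 + 5·30 + 2·18; 5·23 + 5·30 + 5·18; 2·23 + 5·30 + 2·18) = (347, 355, 232)
Aw2 = (4668, 4670, 2933)
w2·Aw2 = 347·4668 + 355·4670 + 232·2933 = 3958102; w2·w2 = 347·347 + 355·355 + 232·232 = 300258
λ ≈ 3958102/300258 = 13.1823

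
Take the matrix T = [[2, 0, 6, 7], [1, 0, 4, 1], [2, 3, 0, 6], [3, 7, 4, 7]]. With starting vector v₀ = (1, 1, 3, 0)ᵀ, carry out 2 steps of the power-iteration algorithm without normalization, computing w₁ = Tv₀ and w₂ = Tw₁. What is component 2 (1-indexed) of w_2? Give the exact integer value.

w1 = Tv₀ = (2·1 + 0·1 + 6·3 + 7·0; 1·1 + 0·1 + 4·3 + 1·0; 2·1 + 3·1 + 0·3 + 6·0; 3·1 + 7·1 + 4·3 + 7·0) = (20, 13, 5, 22)
w2 = Tw1 = (2·20 + 0·13 + 6·5 + 7·22; 1·20 + 0·13 + 4·5 + 1·22; 2·20 + 3·13 + 0·5 + 6·22; 3·20 + 7·13 + 4·5 + 7·22) = (224, 62, 211, 325)
The requested component of w2 is 62.

62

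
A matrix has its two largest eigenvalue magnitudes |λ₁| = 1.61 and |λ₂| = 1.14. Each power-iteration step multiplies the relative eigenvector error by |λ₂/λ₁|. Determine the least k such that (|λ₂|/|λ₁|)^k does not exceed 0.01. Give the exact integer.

|λ₂/λ₁| = 1.14/1.61 = 0.70807
Need k ≥ ln(0.01) / ln(0.70807) = -4.6052 / -0.3452 ≈ 13.340
Smallest integer k satisfying the bound: 14

14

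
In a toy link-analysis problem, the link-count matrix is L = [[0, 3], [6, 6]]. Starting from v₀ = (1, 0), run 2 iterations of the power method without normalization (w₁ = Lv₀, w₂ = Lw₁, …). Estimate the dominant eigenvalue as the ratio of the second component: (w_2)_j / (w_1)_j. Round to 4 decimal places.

w1 = Lv₀ = (0·1 + 3·0; 6·1 + 6·0) = (0, 6)
w2 = Lw1 = (0·0 + 3·6; 6·0 + 6·6) = (18, 36)
Ratio at component: 36 / 6 = 6.0000

λ ≈ 6.0000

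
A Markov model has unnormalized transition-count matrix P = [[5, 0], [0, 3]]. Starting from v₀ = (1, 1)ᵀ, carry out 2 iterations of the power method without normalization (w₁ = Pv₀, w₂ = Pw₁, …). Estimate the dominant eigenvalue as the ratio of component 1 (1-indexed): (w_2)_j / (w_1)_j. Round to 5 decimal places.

5.00000

w1 = Pv₀ = (5, 3)
w2 = Pw1 = (25, 9)
Ratio at component: 25 / 5 = 5.00000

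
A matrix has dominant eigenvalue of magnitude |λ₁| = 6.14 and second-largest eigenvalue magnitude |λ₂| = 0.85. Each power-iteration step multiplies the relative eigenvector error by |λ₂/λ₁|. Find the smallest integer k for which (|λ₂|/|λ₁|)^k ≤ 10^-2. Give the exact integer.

3

|λ₂/λ₁| = 0.85/6.14 = 0.13844
Need k ≥ ln(10^-2) / ln(0.13844) = -4.6052 / -1.9773 ≈ 2.329
Smallest integer k satisfying the bound: 3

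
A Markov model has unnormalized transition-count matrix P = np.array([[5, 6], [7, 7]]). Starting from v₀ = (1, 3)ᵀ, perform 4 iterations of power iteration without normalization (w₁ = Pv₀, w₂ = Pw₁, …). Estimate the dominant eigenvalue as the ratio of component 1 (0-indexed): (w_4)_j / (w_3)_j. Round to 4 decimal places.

w1 = Pv₀ = (5·1 + 6·3; 7·1 + 7·3) = (23, 28)
w2 = Pw1 = (5·23 + 6·28; 7·23 + 7·28) = (283, 357)
w3 = Pw2 = (3557, 4480)
w4 = Pw3 = (44665, 56259)
Ratio at component: 56259 / 4480 = 12.5578

λ ≈ 12.5578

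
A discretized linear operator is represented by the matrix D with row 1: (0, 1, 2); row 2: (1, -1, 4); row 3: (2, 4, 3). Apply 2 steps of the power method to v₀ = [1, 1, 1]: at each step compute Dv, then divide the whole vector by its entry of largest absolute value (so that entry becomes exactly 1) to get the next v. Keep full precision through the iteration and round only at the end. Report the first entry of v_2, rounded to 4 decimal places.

Dv0 = (3.00000, 4.00000, 9.00000); divide by 9.00000 → v1 = (0.33333, 0.44444, 1.00000)
Dv1 = (2.44444, 3.88889, 5.44444); divide by 5.44444 → v2 = (0.44898, 0.71429, 1.00000)
Requested entry of v2: 22/49 = 0.4490

0.4490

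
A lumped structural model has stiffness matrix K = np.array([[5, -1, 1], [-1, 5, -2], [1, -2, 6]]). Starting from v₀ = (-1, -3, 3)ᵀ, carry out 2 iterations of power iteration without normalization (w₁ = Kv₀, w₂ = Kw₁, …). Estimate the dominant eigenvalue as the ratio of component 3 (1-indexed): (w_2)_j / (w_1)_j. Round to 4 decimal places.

w1 = Kv₀ = (1, -20, 23)
w2 = Kw1 = (48, -147, 179)
Ratio at component: 179 / 23 = 7.7826

λ ≈ 7.7826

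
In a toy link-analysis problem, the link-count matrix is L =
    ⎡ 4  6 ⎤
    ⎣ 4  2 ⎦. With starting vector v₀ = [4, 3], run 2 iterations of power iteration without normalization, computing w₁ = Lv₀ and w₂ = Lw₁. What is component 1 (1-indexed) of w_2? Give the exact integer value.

268

w1 = Lv₀ = (4·4 + 6·3; 4·4 + 2·3) = (34, 22)
w2 = Lw1 = (4·34 + 6·22; 4·34 + 2·22) = (268, 180)
The requested component of w2 is 268.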